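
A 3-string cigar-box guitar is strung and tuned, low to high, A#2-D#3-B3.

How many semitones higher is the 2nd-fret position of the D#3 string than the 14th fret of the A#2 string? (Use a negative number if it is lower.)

D#3 at fret 2 → F3 (MIDI 53); A#2 at fret 14 → C4 (MIDI 60).
53 − 60 = -7, so the two pitches are 7 semitones apart.

-7 semitones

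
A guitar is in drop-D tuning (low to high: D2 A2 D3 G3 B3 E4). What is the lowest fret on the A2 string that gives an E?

7

From A2, count semitones up the chromatic scale until reaching E: A–A#–B–C–C#–D–D#–E — 7 steps.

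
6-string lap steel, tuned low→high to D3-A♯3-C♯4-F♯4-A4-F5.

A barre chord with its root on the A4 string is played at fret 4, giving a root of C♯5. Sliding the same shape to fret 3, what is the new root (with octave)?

C5

Moving from fret 4 to fret 3 shifts the root by -1 semitone.
C♯5 down 1 semitone is C5.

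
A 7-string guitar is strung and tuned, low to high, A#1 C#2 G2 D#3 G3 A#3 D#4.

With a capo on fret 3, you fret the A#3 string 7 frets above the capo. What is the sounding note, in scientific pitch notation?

G#4

The capo raises the open A#3 by 3 semitones to C#4; fretting 7 more gives A#3 + 3 + 7 = A#3 + 10 semitones = G#4.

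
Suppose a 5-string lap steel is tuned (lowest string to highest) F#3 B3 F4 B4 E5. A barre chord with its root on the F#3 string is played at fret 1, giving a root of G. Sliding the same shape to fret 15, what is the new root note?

Moving from fret 1 to fret 15 shifts the root by 14 semitones.
G up 14 semitones is A.

A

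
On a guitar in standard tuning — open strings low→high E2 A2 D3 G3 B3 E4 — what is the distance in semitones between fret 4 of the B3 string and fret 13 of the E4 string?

14 semitones

B3 at fret 4 → D♯4 (MIDI 63); E4 at fret 13 → F5 (MIDI 77).
63 − 77 = -14, so the two pitches are 14 semitones apart, with F5 the higher.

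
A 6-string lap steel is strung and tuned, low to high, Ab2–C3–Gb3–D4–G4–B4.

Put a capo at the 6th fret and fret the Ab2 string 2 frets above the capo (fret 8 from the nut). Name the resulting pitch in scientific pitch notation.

The capo raises the open Ab2 by 6 semitones to D3; fretting 2 more gives Ab2 + 6 + 2 = Ab2 + 8 semitones = E3.

E3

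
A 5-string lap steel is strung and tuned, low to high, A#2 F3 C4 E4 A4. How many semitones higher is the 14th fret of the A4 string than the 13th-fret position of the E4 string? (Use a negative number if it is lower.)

6 semitones

A4 at fret 14 → B5 (MIDI 83); E4 at fret 13 → F5 (MIDI 77).
83 − 77 = 6, so the two pitches are 6 semitones apart.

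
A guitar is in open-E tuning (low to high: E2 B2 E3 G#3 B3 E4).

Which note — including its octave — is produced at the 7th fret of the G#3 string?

G#3 is MIDI 56. Adding 7 gives 63, which is D#4.
(Equivalently spelled Eb4.)

D#4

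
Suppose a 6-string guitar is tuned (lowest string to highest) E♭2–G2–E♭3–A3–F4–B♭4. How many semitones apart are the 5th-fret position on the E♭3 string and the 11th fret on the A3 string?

12 semitones

E♭3 at fret 5 → A♭3 (MIDI 56); A3 at fret 11 → A♭4 (MIDI 68).
56 − 68 = -12, so the two pitches are 12 semitones apart, with A♭4 the higher.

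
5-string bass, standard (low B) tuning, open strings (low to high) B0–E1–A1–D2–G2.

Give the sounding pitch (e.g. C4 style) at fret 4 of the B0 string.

D#1

Each fret is one semitone, so B0 + 4 = D#1.
(Equivalently spelled Eb1.)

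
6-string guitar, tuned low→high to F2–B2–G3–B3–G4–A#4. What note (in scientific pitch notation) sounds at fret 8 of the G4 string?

The open G4 string plus 8 semitones: G–G#–A–A#–B–C–C#–D–D#.
The walk passes from B into C once, so the octave number goes from 4 to 5.

D#5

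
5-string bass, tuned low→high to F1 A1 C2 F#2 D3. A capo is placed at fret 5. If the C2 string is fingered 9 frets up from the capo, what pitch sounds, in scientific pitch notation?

The capo raises the open C2 by 5 semitones to F2; fretting 9 more gives C2 + 5 + 9 = C2 + 14 semitones = D3.

D3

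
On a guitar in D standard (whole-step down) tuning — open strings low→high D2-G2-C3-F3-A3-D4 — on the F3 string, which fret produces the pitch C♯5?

20

C♯5 is 20 semitones above the open F3 (F–F#–G–G#–…–B–C–C#), so it sits at fret 20.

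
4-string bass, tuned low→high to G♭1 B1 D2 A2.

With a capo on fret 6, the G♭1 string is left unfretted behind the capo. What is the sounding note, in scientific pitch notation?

C2

The capo raises the open G♭1 by 6 semitones to C2; fretting 0 more gives G♭1 + 6 + 0 = G♭1 + 6 semitones = C2.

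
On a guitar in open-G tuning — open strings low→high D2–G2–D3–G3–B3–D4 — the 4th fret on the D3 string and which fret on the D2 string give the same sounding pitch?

16

D3 at fret 4 is D3 + 4 semitones = F#3.
The open D2 string is 12 semitones below the open D3, so the same pitch on the D2 string lies at fret 4 + 12 = 16.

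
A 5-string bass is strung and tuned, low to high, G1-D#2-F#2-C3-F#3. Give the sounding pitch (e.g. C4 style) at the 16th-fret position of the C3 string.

E4

C3 is MIDI 48. Adding 16 gives 64, which is E4.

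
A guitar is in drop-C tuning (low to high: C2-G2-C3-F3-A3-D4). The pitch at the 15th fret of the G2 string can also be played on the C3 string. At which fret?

Fret 15 on G2 is MIDI 43 + 15 = 58 (A#3). On the C3 string (open MIDI 48), that pitch is 58 − 48 = fret 10.

10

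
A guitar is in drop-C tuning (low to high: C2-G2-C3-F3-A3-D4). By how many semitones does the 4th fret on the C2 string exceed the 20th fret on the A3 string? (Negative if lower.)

-37 semitones

C2 at fret 4 → E2 (MIDI 40); A3 at fret 20 → F5 (MIDI 77).
40 − 77 = -37, so the two pitches are 37 semitones apart.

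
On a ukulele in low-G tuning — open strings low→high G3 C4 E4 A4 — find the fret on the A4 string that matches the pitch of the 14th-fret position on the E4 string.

9

E4 at fret 14 is E4 + 14 semitones = F#5.
The open A4 string is 5 semitones above the open E4, so the same pitch on the A4 string lies at fret 14 − 5 = 9.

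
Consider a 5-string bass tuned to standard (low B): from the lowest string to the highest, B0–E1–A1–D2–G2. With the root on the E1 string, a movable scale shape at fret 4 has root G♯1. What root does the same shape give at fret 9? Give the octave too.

C♯2

Moving from fret 4 to fret 9 shifts the root by 5 semitones.
G♯1 up 5 semitones is C♯2.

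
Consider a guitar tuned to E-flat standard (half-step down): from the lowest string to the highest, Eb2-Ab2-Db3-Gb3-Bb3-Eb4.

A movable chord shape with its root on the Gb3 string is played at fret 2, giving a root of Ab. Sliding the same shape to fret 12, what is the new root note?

Gb

Moving from fret 2 to fret 12 shifts the root by 10 semitones.
Ab up 10 semitones is Gb.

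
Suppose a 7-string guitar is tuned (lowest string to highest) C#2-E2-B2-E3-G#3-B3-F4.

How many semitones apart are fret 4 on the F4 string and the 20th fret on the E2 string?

F4 at fret 4 → A4 (MIDI 69); E2 at fret 20 → C4 (MIDI 60).
69 − 60 = 9, so the two pitches are 9 semitones apart, with A4 the higher.

9 semitones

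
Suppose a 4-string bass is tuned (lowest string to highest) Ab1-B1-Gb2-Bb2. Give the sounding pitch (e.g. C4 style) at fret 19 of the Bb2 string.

F4

The open Bb2 string plus 19 semitones: Bb–B–C–Db–…–Eb–E–F.
The walk passes from B into C 2 times, so the octave number goes from 2 to 4.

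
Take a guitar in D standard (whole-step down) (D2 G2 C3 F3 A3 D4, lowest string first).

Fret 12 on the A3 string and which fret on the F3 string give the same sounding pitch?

16

Fret 12 on A3 is MIDI 57 + 12 = 69 (A4). On the F3 string (open MIDI 53), that pitch is 69 − 53 = fret 16.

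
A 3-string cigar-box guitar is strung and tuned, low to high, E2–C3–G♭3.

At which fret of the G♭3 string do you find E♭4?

E♭4 is 9 semitones above the open G♭3 (Gb–G–Ab–A–Bb–B–C–Db–D–Eb), so it sits at fret 9.

9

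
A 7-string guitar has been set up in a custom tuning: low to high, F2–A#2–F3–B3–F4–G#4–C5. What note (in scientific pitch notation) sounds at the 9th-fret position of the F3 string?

D4

The open F3 string plus 9 semitones: F–F#–G–G#–A–A#–B–C–C#–D.
The walk passes from B into C once, so the octave number goes from 3 to 4.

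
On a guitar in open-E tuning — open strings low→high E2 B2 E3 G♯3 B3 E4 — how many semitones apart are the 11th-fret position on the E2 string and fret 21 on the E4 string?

34 semitones

E2 at fret 11 → D♯3 (MIDI 51); E4 at fret 21 → C♯6 (MIDI 85).
51 − 85 = -34, so the two pitches are 34 semitones apart, with C♯6 the higher.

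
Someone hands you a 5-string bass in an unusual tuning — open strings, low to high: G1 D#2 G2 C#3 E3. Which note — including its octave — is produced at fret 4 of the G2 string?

Each fret is one semitone, so G2 + 4 = B2.

B2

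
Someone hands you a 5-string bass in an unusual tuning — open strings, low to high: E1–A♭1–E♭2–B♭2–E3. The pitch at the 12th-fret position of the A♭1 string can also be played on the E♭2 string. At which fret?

A♭1 at fret 12 is A♭1 + 12 semitones = A♭2.
The open E♭2 string is 7 semitones above the open A♭1, so the same pitch on the E♭2 string lies at fret 12 − 7 = 5.

5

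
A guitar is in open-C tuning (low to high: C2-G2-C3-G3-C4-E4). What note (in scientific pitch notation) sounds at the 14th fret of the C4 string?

D5

C4 is MIDI 60. Adding 14 gives 74, which is D5.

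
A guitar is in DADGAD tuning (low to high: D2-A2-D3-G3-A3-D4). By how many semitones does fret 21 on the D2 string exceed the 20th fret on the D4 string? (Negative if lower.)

-23 semitones

D2 at fret 21 → B3 (MIDI 59); D4 at fret 20 → A♯5 (MIDI 82).
59 − 82 = -23, so the two pitches are 23 semitones apart.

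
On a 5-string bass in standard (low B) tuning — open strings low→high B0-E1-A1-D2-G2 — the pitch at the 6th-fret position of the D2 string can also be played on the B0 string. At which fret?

Fret 6 on D2 is MIDI 38 + 6 = 44 (G♯2). On the B0 string (open MIDI 23), that pitch is 44 − 23 = fret 21.

21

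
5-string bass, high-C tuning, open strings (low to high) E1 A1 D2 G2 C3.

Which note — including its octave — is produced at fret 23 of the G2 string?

G2 is MIDI 43. Adding 23 gives 66, which is F♯4.

F♯4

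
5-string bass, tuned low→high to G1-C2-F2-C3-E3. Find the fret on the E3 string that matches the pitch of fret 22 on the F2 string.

F2 at fret 22 is F2 + 22 semitones = D#4.
The open E3 string is 11 semitones above the open F2, so the same pitch on the E3 string lies at fret 22 − 11 = 11.

11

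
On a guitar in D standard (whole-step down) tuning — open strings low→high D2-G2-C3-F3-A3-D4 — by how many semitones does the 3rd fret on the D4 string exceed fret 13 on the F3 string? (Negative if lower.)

-1 semitone

D4 at fret 3 → F4 (MIDI 65); F3 at fret 13 → F#4 (MIDI 66).
65 − 66 = -1, so the two pitches are 1 semitone apart.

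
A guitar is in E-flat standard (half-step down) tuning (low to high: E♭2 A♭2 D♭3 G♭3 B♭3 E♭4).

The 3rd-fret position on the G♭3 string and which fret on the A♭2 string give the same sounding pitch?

13

G♭3 at fret 3 is G♭3 + 3 semitones = A3.
The open A♭2 string is 10 semitones below the open G♭3, so the same pitch on the A♭2 string lies at fret 3 + 10 = 13.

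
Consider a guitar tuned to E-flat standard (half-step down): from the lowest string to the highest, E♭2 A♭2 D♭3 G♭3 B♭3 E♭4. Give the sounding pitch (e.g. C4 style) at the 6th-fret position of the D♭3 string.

D♭3 is MIDI 49. Adding 6 gives 55, which is G3.

G3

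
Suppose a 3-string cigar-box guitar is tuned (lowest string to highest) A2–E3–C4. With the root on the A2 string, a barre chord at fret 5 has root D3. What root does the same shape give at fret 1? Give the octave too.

A#2

Moving from fret 5 to fret 1 shifts the root by -4 semitones.
D3 down 4 semitones is A#2.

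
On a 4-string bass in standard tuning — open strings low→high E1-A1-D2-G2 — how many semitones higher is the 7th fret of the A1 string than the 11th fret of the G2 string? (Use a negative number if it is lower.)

-14 semitones

A1 at fret 7 → E2 (MIDI 40); G2 at fret 11 → F#3 (MIDI 54).
40 − 54 = -14, so the two pitches are 14 semitones apart.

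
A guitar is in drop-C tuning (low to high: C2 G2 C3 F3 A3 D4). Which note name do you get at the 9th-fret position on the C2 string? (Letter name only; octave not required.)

C2 is MIDI 36. Adding 9 gives 45; 45 mod 12 = 9, i.e. A.

A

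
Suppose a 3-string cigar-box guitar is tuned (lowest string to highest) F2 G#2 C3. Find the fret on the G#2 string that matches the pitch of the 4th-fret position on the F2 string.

Fret 4 on F2 is MIDI 41 + 4 = 45 (A2). On the G#2 string (open MIDI 44), that pitch is 45 − 44 = fret 1.

1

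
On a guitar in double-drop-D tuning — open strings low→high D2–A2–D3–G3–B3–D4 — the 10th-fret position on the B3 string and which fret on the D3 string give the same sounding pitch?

B3 at fret 10 is B3 + 10 semitones = A4.
The open D3 string is 9 semitones below the open B3, so the same pitch on the D3 string lies at fret 10 + 9 = 19.

19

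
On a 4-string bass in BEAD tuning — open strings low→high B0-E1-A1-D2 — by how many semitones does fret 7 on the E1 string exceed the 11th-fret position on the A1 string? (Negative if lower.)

E1 at fret 7 → B1 (MIDI 35); A1 at fret 11 → G♯2 (MIDI 44).
35 − 44 = -9, so the two pitches are 9 semitones apart.

-9 semitones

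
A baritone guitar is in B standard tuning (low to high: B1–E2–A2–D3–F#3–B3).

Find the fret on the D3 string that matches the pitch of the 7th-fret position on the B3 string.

16

B3 at fret 7 is B3 + 7 semitones = F#4.
The open D3 string is 9 semitones below the open B3, so the same pitch on the D3 string lies at fret 7 + 9 = 16.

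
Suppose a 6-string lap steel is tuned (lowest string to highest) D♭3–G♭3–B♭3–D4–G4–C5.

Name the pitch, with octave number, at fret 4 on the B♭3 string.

Each fret is one semitone, so B♭3 + 4 = D4.

D4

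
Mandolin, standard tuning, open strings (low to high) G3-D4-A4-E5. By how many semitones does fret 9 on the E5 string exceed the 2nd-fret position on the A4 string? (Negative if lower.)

14 semitones

E5 at fret 9 → C♯6 (MIDI 85); A4 at fret 2 → B4 (MIDI 71).
85 − 71 = 14, so the two pitches are 14 semitones apart.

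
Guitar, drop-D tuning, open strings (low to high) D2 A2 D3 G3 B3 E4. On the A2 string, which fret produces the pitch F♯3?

F♯3 is 9 semitones above the open A2 (A–A#–B–C–C#–D–D#–E–F–F#), so it sits at fret 9.

9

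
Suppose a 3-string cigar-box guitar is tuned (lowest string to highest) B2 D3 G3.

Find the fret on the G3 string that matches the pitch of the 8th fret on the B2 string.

0

Fret 8 on B2 is MIDI 47 + 8 = 55 (G3). On the G3 string (open MIDI 55), that pitch is 55 − 55 = fret 0.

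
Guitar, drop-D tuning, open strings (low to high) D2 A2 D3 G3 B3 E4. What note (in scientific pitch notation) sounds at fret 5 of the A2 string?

Each fret is one semitone, so A2 + 5 = D3.

D3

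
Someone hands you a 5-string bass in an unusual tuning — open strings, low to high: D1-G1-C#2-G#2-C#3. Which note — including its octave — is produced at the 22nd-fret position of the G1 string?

F3

The open G1 string plus 22 semitones: G–G#–A–A#–…–D#–E–F.
The walk passes from B into C 2 times, so the octave number goes from 1 to 3.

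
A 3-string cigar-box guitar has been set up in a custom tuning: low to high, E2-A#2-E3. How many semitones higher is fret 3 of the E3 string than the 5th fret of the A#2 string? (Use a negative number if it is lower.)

E3 at fret 3 → G3 (MIDI 55); A#2 at fret 5 → D#3 (MIDI 51).
55 − 51 = 4, so the two pitches are 4 semitones apart.

4 semitones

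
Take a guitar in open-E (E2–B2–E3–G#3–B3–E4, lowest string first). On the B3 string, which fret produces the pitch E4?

E4 is 5 semitones above the open B3 (B–C–C#–D–D#–E), so it sits at fret 5.

5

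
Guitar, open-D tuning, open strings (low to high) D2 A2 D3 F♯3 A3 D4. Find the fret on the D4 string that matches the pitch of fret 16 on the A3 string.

11

A3 at fret 16 is A3 + 16 semitones = C♯5.
The open D4 string is 5 semitones above the open A3, so the same pitch on the D4 string lies at fret 16 − 5 = 11.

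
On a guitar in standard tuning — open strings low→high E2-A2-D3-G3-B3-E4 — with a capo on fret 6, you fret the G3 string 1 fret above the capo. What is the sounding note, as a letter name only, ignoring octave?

The capo raises the open G3 by 6 semitones to C#4; fretting 1 more gives G3 + 6 + 1 = G3 + 7 semitones, landing on D.

D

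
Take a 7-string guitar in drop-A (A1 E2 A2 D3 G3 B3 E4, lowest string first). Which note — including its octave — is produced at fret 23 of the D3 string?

The open D3 string plus 23 semitones: D–D#–E–F–…–B–C–C#.
The walk passes from B into C 2 times, so the octave number goes from 3 to 5.
(Equivalently spelled Db5.)

C#5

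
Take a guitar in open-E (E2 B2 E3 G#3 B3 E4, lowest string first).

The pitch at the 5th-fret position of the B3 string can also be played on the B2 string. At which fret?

17

B3 at fret 5 is B3 + 5 semitones = E4.
The open B2 string is 12 semitones below the open B3, so the same pitch on the B2 string lies at fret 5 + 12 = 17.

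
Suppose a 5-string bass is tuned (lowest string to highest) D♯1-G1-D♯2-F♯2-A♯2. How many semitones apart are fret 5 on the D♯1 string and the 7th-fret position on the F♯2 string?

D♯1 at fret 5 → G♯1 (MIDI 32); F♯2 at fret 7 → C♯3 (MIDI 49).
32 − 49 = -17, so the two pitches are 17 semitones apart, with C♯3 the higher.

17 semitones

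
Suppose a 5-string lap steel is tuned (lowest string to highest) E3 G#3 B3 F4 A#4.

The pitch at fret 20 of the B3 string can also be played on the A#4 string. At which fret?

9

B3 at fret 20 is B3 + 20 semitones = G5.
The open A#4 string is 11 semitones above the open B3, so the same pitch on the A#4 string lies at fret 20 − 11 = 9.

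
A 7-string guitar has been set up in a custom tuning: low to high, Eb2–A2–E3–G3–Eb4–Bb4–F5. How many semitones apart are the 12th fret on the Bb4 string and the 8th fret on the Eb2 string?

35 semitones

Bb4 at fret 12 → Bb5 (MIDI 82); Eb2 at fret 8 → B2 (MIDI 47).
82 − 47 = 35, so the two pitches are 35 semitones apart, with Bb5 the higher.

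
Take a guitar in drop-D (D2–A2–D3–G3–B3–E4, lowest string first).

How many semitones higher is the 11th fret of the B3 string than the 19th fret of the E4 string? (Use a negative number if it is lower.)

-13 semitones

B3 at fret 11 → A#4 (MIDI 70); E4 at fret 19 → B5 (MIDI 83).
70 − 83 = -13, so the two pitches are 13 semitones apart.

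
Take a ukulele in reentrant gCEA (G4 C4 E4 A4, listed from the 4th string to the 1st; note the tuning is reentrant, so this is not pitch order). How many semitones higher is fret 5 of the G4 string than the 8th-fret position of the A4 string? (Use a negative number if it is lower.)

G4 at fret 5 → C5 (MIDI 72); A4 at fret 8 → F5 (MIDI 77).
72 − 77 = -5, so the two pitches are 5 semitones apart.

-5 semitones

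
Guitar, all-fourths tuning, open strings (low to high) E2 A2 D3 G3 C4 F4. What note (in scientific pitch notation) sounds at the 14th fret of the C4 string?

Each fret is one semitone, so C4 + 14 = D5.

D5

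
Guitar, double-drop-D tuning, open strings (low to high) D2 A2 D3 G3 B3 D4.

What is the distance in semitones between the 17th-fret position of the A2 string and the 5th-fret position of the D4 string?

5 semitones

A2 at fret 17 → D4 (MIDI 62); D4 at fret 5 → G4 (MIDI 67).
62 − 67 = -5, so the two pitches are 5 semitones apart, with G4 the higher.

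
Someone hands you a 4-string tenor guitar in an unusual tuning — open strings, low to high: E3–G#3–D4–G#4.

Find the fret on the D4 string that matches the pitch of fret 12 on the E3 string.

2

Fret 12 on E3 is MIDI 52 + 12 = 64 (E4). On the D4 string (open MIDI 62), that pitch is 64 − 62 = fret 2.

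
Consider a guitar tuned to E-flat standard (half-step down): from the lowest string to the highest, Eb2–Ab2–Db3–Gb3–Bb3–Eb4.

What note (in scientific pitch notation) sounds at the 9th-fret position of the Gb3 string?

Eb4

Gb3 is MIDI 54. Adding 9 gives 63, which is Eb4.
(Equivalently spelled D#4.)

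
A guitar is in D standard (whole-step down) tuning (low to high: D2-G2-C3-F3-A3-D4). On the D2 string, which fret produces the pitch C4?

C4 is 22 semitones above the open D2 (D–D#–E–F–…–A#–B–C), so it sits at fret 22.

22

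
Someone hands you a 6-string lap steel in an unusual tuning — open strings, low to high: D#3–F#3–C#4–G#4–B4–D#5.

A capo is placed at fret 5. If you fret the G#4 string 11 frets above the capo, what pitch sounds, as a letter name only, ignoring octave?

The capo raises the open G#4 by 5 semitones to C#5; fretting 11 more gives G#4 + 5 + 11 = G#4 + 16 semitones, landing on C.

C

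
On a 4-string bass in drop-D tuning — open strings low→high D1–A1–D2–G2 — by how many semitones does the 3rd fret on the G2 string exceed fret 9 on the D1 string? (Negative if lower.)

G2 at fret 3 → A#2 (MIDI 46); D1 at fret 9 → B1 (MIDI 35).
46 − 35 = 11, so the two pitches are 11 semitones apart.

11 semitones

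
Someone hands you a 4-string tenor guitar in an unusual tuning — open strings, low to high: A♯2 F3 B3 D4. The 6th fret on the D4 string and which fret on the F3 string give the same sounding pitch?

15

D4 at fret 6 is D4 + 6 semitones = G♯4.
The open F3 string is 9 semitones below the open D4, so the same pitch on the F3 string lies at fret 6 + 9 = 15.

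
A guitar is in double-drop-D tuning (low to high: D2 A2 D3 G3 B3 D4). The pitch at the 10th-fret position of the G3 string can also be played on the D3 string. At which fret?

15

Fret 10 on G3 is MIDI 55 + 10 = 65 (F4). On the D3 string (open MIDI 50), that pitch is 65 − 50 = fret 15.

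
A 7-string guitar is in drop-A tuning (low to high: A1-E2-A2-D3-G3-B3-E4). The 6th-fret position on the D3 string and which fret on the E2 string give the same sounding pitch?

Fret 6 on D3 is MIDI 50 + 6 = 56 (G#3). On the E2 string (open MIDI 40), that pitch is 56 − 40 = fret 16.

16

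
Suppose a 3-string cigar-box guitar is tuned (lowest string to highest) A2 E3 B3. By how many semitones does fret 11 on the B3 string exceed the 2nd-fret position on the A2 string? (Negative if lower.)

23 semitones

B3 at fret 11 → A#4 (MIDI 70); A2 at fret 2 → B2 (MIDI 47).
70 − 47 = 23, so the two pitches are 23 semitones apart.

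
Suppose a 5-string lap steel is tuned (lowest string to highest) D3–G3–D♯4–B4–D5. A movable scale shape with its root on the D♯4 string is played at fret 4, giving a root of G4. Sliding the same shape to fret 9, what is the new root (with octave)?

Moving from fret 4 to fret 9 shifts the root by 5 semitones.
G4 up 5 semitones is C5.

C5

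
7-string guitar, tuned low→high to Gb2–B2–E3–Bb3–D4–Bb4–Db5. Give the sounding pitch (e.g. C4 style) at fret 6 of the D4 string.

Ab4

Each fret is one semitone, so D4 + 6 = Ab4.
(Equivalently spelled G#4.)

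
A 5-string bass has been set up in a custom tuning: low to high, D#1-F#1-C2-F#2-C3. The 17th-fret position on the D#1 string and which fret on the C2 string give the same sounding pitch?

D#1 at fret 17 is D#1 + 17 semitones = G#2.
The open C2 string is 9 semitones above the open D#1, so the same pitch on the C2 string lies at fret 17 − 9 = 8.

8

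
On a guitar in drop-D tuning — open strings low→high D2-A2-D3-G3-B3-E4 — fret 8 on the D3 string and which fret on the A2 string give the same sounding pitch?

D3 at fret 8 is D3 + 8 semitones = A♯3.
The open A2 string is 5 semitones below the open D3, so the same pitch on the A2 string lies at fret 8 + 5 = 13.

13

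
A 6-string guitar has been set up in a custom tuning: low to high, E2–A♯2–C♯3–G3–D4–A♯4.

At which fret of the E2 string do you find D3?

10

D3 is 10 semitones above the open E2 (E–F–F#–G–…–C–C#–D), so it sits at fret 10.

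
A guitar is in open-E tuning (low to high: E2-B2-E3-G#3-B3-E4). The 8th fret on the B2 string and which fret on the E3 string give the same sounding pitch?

B2 at fret 8 is B2 + 8 semitones = G3.
The open E3 string is 5 semitones above the open B2, so the same pitch on the E3 string lies at fret 8 − 5 = 3.

3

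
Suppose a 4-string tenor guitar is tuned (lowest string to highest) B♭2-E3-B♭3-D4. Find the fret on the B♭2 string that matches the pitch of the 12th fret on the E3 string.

18

Fret 12 on E3 is MIDI 52 + 12 = 64 (E4). On the B♭2 string (open MIDI 46), that pitch is 64 − 46 = fret 18.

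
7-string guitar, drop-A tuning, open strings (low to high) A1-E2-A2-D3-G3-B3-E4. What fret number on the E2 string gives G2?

3

G2 is 3 semitones above the open E2 (E–F–F#–G), so it sits at fret 3.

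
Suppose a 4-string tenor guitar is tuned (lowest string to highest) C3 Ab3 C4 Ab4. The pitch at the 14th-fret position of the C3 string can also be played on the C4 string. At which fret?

C3 at fret 14 is C3 + 14 semitones = D4.
The open C4 string is 12 semitones above the open C3, so the same pitch on the C4 string lies at fret 14 − 12 = 2.

2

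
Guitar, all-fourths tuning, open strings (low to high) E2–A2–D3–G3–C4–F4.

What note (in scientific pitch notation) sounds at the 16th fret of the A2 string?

The open A2 string plus 16 semitones: A–A#–B–C–…–B–C–C#.
The walk passes from B into C 2 times, so the octave number goes from 2 to 4.

C#4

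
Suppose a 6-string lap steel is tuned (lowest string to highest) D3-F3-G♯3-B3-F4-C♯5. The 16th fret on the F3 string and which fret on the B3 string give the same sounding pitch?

10

F3 at fret 16 is F3 + 16 semitones = A4.
The open B3 string is 6 semitones above the open F3, so the same pitch on the B3 string lies at fret 16 − 6 = 10.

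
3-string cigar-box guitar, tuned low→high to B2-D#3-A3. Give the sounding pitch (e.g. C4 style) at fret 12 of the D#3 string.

D#4

D#3 is MIDI 51. Adding 12 gives 63, which is D#4.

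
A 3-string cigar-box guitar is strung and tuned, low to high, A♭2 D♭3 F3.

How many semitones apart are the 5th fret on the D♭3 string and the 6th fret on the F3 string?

D♭3 at fret 5 → G♭3 (MIDI 54); F3 at fret 6 → B3 (MIDI 59).
54 − 59 = -5, so the two pitches are 5 semitones apart, with B3 the higher.

5 semitones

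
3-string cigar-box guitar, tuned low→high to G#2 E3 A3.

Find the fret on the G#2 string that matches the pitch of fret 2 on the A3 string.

15

Fret 2 on A3 is MIDI 57 + 2 = 59 (B3). On the G#2 string (open MIDI 44), that pitch is 59 − 44 = fret 15.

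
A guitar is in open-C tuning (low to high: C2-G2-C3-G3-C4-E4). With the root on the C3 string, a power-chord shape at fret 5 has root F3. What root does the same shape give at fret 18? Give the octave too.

Moving from fret 5 to fret 18 shifts the root by 13 semitones.
F3 up 13 semitones is F#4.

F#4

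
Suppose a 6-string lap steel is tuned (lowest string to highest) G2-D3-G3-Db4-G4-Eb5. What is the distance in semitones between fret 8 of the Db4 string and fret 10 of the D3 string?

9 semitones

Db4 at fret 8 → A4 (MIDI 69); D3 at fret 10 → C4 (MIDI 60).
69 − 60 = 9, so the two pitches are 9 semitones apart, with A4 the higher.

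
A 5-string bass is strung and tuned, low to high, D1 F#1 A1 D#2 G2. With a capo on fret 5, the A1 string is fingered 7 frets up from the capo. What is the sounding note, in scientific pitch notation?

The capo raises the open A1 by 5 semitones to D2; fretting 7 more gives A1 + 5 + 7 = A1 + 12 semitones = A2.

A2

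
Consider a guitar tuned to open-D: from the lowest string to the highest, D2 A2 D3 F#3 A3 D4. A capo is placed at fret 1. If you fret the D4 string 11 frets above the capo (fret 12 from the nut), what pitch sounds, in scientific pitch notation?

D5

The capo raises the open D4 by 1 semitone to D#4; fretting 11 more gives D4 + 1 + 11 = D4 + 12 semitones = D5.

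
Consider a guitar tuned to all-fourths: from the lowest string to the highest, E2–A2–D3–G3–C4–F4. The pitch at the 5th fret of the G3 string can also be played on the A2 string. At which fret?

15

G3 at fret 5 is G3 + 5 semitones = C4.
The open A2 string is 10 semitones below the open G3, so the same pitch on the A2 string lies at fret 5 + 10 = 15.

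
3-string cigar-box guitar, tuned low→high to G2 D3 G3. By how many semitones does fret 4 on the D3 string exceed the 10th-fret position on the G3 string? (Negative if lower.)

D3 at fret 4 → F♯3 (MIDI 54); G3 at fret 10 → F4 (MIDI 65).
54 − 65 = -11, so the two pitches are 11 semitones apart.

-11 semitones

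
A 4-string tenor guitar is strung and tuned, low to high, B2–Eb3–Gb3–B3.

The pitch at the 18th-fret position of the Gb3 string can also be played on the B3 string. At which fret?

Fret 18 on Gb3 is MIDI 54 + 18 = 72 (C5). On the B3 string (open MIDI 59), that pitch is 72 − 59 = fret 13.

13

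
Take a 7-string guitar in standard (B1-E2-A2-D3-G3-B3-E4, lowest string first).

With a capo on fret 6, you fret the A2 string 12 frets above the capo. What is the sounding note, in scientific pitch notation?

The capo raises the open A2 by 6 semitones to D♯3; fretting 12 more gives A2 + 6 + 12 = A2 + 18 semitones = D♯4.
(Also written E♭.)

D♯4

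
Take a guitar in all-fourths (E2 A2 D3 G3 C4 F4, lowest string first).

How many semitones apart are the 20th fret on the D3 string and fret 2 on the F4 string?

D3 at fret 20 → A#4 (MIDI 70); F4 at fret 2 → G4 (MIDI 67).
70 − 67 = 3, so the two pitches are 3 semitones apart, with A#4 the higher.

3 semitones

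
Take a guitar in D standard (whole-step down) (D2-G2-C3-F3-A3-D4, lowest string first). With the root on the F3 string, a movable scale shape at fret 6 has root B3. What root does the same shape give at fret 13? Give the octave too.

F#4

Moving from fret 6 to fret 13 shifts the root by 7 semitones.
B3 up 7 semitones is F#4.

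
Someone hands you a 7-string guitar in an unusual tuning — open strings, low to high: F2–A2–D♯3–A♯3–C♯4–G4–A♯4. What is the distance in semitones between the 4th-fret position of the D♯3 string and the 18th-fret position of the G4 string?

30 semitones

D♯3 at fret 4 → G3 (MIDI 55); G4 at fret 18 → C♯6 (MIDI 85).
55 − 85 = -30, so the two pitches are 30 semitones apart, with C♯6 the higher.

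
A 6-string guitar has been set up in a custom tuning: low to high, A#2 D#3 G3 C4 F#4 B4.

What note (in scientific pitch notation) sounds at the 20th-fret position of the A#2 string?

F#4

Each fret is one semitone, so A#2 + 20 = F#4.
(Equivalently spelled Gb4.)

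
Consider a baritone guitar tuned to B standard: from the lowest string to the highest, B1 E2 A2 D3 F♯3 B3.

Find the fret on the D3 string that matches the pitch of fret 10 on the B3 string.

19

Fret 10 on B3 is MIDI 59 + 10 = 69 (A4). On the D3 string (open MIDI 50), that pitch is 69 − 50 = fret 19.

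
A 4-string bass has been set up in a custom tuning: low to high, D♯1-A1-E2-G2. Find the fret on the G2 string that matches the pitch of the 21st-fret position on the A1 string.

Fret 21 on A1 is MIDI 33 + 21 = 54 (F♯3). On the G2 string (open MIDI 43), that pitch is 54 − 43 = fret 11.

11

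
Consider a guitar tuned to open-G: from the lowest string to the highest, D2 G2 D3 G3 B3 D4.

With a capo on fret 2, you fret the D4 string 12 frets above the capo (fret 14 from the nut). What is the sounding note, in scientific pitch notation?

The capo raises the open D4 by 2 semitones to E4; fretting 12 more gives D4 + 2 + 12 = D4 + 14 semitones = E5.

E5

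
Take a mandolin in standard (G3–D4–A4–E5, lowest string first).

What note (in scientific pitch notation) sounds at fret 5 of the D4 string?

G4

The open D4 string plus 5 semitones: D–D#–E–F–F#–G.
No B→C boundary is crossed, so the octave stays at 4.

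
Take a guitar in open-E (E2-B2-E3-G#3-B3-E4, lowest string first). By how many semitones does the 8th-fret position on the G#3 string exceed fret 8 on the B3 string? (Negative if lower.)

G#3 at fret 8 → E4 (MIDI 64); B3 at fret 8 → G4 (MIDI 67).
64 − 67 = -3, so the two pitches are 3 semitones apart.

-3 semitones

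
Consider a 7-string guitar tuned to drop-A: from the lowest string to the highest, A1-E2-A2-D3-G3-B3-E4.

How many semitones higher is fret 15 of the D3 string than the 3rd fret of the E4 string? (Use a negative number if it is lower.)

D3 at fret 15 → F4 (MIDI 65); E4 at fret 3 → G4 (MIDI 67).
65 − 67 = -2, so the two pitches are 2 semitones apart.

-2 semitones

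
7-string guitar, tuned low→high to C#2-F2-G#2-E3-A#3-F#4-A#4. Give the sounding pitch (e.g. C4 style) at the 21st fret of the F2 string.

Each fret is one semitone, so F2 + 21 = D4.

D4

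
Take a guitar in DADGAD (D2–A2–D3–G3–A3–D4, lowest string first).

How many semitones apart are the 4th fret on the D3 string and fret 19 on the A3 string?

D3 at fret 4 → F#3 (MIDI 54); A3 at fret 19 → E5 (MIDI 76).
54 − 76 = -22, so the two pitches are 22 semitones apart, with E5 the higher.

22 semitones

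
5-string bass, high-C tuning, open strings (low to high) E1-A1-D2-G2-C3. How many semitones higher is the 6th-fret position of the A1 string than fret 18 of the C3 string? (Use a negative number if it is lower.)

A1 at fret 6 → D#2 (MIDI 39); C3 at fret 18 → F#4 (MIDI 66).
39 − 66 = -27, so the two pitches are 27 semitones apart.

-27 semitones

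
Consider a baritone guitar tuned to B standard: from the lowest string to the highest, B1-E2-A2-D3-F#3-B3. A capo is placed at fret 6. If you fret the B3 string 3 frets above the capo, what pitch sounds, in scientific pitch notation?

The capo raises the open B3 by 6 semitones to F4; fretting 3 more gives B3 + 6 + 3 = B3 + 9 semitones = G#4.
(Also written Ab.)

G#4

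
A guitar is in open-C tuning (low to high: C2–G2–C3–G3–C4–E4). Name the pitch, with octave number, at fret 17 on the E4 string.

A5

Each fret is one semitone, so E4 + 17 = A5.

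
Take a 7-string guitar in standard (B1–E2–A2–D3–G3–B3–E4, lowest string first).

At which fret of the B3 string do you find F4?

F4 is 6 semitones above the open B3 (B–C–C#–D–D#–E–F), so it sits at fret 6.

6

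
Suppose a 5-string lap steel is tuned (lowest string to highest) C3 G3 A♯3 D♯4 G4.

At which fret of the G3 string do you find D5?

19

D5 is 19 semitones above the open G3 (G–G#–A–A#–…–C–C#–D), so it sits at fret 19.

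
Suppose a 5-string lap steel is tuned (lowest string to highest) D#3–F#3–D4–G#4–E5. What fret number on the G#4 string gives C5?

C5 is 4 semitones above the open G#4 (G#–A–A#–B–C), so it sits at fret 4.

4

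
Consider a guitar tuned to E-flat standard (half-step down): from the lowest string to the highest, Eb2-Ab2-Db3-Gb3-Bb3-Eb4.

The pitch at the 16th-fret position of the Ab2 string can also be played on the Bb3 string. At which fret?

Ab2 at fret 16 is Ab2 + 16 semitones = C4.
The open Bb3 string is 14 semitones above the open Ab2, so the same pitch on the Bb3 string lies at fret 16 − 14 = 2.

2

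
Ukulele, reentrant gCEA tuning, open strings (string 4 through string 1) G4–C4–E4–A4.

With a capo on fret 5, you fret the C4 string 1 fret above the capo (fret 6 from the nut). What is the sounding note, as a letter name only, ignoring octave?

The capo raises the open C4 by 5 semitones to F4; fretting 1 more gives C4 + 5 + 1 = C4 + 6 semitones, landing on F♯.

F♯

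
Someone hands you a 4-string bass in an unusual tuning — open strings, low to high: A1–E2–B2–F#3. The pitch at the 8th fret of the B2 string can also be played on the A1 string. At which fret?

22

B2 at fret 8 is B2 + 8 semitones = G3.
The open A1 string is 14 semitones below the open B2, so the same pitch on the A1 string lies at fret 8 + 14 = 22.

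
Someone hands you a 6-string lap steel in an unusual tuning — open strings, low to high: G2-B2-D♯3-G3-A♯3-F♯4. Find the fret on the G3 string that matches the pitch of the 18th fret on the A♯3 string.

A♯3 at fret 18 is A♯3 + 18 semitones = E5.
The open G3 string is 3 semitones below the open A♯3, so the same pitch on the G3 string lies at fret 18 + 3 = 21.

21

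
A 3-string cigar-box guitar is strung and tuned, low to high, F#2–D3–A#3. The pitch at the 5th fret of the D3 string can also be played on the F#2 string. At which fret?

D3 at fret 5 is D3 + 5 semitones = G3.
The open F#2 string is 8 semitones below the open D3, so the same pitch on the F#2 string lies at fret 5 + 8 = 13.

13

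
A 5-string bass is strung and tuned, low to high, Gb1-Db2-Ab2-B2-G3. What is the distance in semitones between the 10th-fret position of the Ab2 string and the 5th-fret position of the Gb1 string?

Ab2 at fret 10 → Gb3 (MIDI 54); Gb1 at fret 5 → B1 (MIDI 35).
54 − 35 = 19, so the two pitches are 19 semitones apart, with Gb3 the higher.

19 semitones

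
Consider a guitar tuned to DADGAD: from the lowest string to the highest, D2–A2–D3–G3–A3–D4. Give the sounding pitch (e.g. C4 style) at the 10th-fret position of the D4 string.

The open D4 string plus 10 semitones: D–D#–E–F–…–A#–B–C.
The walk passes from B into C once, so the octave number goes from 4 to 5.

C5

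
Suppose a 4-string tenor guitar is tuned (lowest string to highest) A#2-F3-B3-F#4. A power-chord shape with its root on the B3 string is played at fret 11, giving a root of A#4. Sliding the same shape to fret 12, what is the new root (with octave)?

B4

Moving from fret 11 to fret 12 shifts the root by 1 semitone.
A#4 up 1 semitone is B4.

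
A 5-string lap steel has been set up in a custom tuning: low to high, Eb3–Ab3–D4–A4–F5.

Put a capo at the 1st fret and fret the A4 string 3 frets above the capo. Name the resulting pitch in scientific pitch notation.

Db5

The capo raises the open A4 by 1 semitone to Bb4; fretting 3 more gives A4 + 1 + 3 = A4 + 4 semitones = Db5.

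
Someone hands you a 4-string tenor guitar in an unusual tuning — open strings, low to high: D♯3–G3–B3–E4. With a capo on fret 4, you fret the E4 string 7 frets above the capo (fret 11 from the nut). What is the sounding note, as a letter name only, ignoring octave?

D♯

The capo raises the open E4 by 4 semitones to G♯4; fretting 7 more gives E4 + 4 + 7 = E4 + 11 semitones, landing on D♯.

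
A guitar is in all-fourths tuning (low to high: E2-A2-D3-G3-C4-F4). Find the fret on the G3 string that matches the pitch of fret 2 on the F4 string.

12

Fret 2 on F4 is MIDI 65 + 2 = 67 (G4). On the G3 string (open MIDI 55), that pitch is 67 − 55 = fret 12.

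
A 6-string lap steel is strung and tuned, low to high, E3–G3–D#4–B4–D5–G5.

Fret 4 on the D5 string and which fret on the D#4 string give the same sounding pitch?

D5 at fret 4 is D5 + 4 semitones = F#5.
The open D#4 string is 11 semitones below the open D5, so the same pitch on the D#4 string lies at fret 4 + 11 = 15.

15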